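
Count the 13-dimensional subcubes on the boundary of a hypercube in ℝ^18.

Choose 13 of 18 axes to span the face (C(18,13) = 8568 ways), then fix each of the remaining 5 coordinates at one of its two extreme values (2^5 = 32 ways): 8568·32 = 274176.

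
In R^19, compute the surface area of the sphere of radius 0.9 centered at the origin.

S = n·V_n(r)/r = 19·V_19(0.9)/0.9 (volume-to-surface relation), giving 0.132955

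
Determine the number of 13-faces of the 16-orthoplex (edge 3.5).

Number of 13-faces = 2^(13+1) · C(16,13+1) = 16384 · 120 = 1966080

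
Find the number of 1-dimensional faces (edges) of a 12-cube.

An n-cube has n·2^(n-1) edges. With n = 12: 12·2048 = 24576.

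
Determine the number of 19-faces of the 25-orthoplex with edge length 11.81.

Number of 19-faces = 2^(19+1) · C(25,19+1) = 1048576 · 53130 = 55710842880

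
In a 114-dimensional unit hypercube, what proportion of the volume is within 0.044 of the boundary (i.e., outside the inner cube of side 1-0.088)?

The inner cube has side 1-2·0.044 = 0.912 and volume (0.912)^114 ≈ 2.75e-05, so the shell holds 0.999972 of the volume.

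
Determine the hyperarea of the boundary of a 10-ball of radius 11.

S_10(11) = 2·π^(10/2)·(11)^9 / Γ(10/2) = 2357947691·π^5/12 ≈ 6.01315e+10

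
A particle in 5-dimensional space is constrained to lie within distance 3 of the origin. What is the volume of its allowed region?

V = 648·π^2/5 ≈ 1279.1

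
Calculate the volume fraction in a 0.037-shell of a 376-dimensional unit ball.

V(inner)/V(outer) = ((1-0.037)/1)^376 ≈ 6.974e-07, so the shell fraction is 0.9999993026.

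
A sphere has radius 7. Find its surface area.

The surface area of an n-ball is 2π^(n/2) r^(n-1) / Γ(n/2). For n=3, r=7: 4πr² = 4π·(7)² ≈ 615.752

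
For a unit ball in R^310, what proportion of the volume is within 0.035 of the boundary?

V(inner)/V(outer) = ((1-0.035)/1)^310 ≈ 1.598e-05, so the shell fraction is 0.999984.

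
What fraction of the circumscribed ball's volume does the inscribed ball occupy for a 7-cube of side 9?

V_in / V_out = (r_in/r_out)^7 = (1/√7)^7 = 7^(-7/2) ≈ 0.00110194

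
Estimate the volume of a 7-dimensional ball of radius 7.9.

Volume = π^{7/2}·(7.9)^7/Γ(9/2) ≈ 9.0734e+06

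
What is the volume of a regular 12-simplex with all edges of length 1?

Volume = 1^12 · √(13/2^12) / 12! ≈ 1.17613e-10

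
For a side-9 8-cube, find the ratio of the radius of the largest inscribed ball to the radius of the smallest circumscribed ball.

Ratio = (s/2)/(s√8/2) = 8^(-1/2) ≈ 0.353553.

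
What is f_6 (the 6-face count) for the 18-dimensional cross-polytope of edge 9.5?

An n-cross-polytope has 2^(k+1)·C(n,k+1) k-faces. Here 2^7·C(18,7) = 128·31824 = 4073472.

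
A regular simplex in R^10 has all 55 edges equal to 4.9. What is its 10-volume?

V_10 = √(11) · 4.9^10 / (10! · 2^(10/2)) ≈ 0.2279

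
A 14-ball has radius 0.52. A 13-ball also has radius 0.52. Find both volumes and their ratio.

V_14(0.52) ≈ 6.33382e-05. V_13(0.52) ≈ 0.000185091. Ratio V_14/V_13 ≈ 0.3422.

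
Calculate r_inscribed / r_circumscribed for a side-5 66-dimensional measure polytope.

r_in / r_out = (5/2) / (5√66/2) = 1/√66 ≈ 0.123091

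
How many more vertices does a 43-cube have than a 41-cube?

The 43-cube has 2^43 = 8796093022208 vertices. The 41-cube has 2^41 = 2199023255552 vertices. Difference: 8796093022208 - 2199023255552 = 6597069766656.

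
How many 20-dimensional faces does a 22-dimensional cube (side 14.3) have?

Choose 20 of 22 axes to span the face (C(22,20) = 231 ways), then fix each of the remaining 2 coordinates at one of its two extreme values (2^2 = 4 ways): 231·4 = 924.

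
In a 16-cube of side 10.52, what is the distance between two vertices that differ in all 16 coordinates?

The space diagonal of an n-cube of side s is s√n. Here 10.52·√16 = 42.08.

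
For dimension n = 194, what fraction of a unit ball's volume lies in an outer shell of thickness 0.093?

1 - (1-0.093)^194 ≈ 0.999999994 ≈ 99.999999%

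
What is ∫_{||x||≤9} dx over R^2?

Volume = π^{2/2}·(9)^2/Γ(2) = 81·π ≈ 254.469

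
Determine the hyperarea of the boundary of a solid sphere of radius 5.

The surface area of an n-ball is 2π^(n/2) r^(n-1) / Γ(n/2). For n=3, r=5: 4πr² = 4π·(5)² ≈ 314.159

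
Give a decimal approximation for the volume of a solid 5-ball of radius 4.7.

Volume = π^{5/2}·(4.7)^5/Γ(7/2) ≈ 12072.2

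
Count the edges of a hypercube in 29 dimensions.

Each of the 2^29 = 536870912 vertices has degree 29; total edges = 29·2^29/2 = 7784628224.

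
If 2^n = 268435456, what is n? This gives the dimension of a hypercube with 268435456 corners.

2^n = 268435456 ⇒ n = log_2(268435456) = 28.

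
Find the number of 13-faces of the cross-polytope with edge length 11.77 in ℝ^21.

f_13(21-orthoplex) = 2^14 · (21 choose 14) = 1905131520.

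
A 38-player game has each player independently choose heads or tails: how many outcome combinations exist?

Number of vertices = 2^38 = 274877906944.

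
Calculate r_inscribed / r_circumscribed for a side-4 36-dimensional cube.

r_in / r_out = (4/2) / (4√36/2) = 1/√36 ≈ 0.166667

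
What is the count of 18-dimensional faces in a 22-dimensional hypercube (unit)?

Choose 18 of 22 axes to span the face (C(22,18) = 7315 ways), then fix each of the remaining 4 coordinates at one of its two extreme values (2^4 = 16 ways): 7315·16 = 117040.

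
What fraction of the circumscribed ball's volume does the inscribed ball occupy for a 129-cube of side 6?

V_in/V_out = n^(-n/2) = 129^(-129/2) ≈ 7.36146e-137.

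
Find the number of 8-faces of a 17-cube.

Choose 8 of 17 axes to span the face (C(17,8) = 24310 ways), then fix each of the remaining 9 coordinates at one of its two extreme values (2^9 = 512 ways): 24310·512 = 12446720.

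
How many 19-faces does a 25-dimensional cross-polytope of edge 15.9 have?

Each 19-face is the convex hull of 20 vertices, one chosen as ±e_i from each of 20 distinct axes: 2^20·C(25,20) = 55710842880.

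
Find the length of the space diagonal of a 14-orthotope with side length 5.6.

||(5.6,5.6,...,5.6)|| = √(14)·5.6 ≈ 20.9533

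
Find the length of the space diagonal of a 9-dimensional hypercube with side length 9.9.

d = √(9.9² + 9.9² + ... + 9.9²) [9 terms] = √(9·9.9²) = 9.9√9 = 29.7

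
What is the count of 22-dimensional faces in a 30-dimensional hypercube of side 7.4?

f_22(30-cube) = (30 choose 22) · 2^8 = 1498348800.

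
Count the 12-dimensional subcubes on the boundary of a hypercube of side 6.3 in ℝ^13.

f_12(13-cube) = (13 choose 12) · 2^1 = 26.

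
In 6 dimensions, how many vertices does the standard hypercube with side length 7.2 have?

Each vertex is a binary string of length 6, so there are 2^6 = 64.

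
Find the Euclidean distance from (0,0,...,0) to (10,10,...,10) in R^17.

d = √(10² + 10² + ... + 10²) [17 terms] = √(17·10²) = 10√17 ≈ 41.2311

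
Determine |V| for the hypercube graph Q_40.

Each vertex is a binary string of length 40, so there are 2^40 = 1099511627776.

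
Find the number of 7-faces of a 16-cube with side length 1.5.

Choose 7 of 16 axes to span the face (C(16,7) = 11440 ways), then fix each of the remaining 9 coordinates at one of its two extreme values (2^9 = 512 ways): 11440·512 = 5857280.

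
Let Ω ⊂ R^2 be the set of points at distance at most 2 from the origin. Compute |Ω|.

The n-ball volume is π^(n/2)·r^n/Γ(n/2+1). With n=2, r=2: V = 4·π ≈ 12.5664.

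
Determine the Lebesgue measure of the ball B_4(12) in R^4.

V = 10368·π^2 ≈ 102328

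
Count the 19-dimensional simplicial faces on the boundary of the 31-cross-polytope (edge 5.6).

An n-cross-polytope has 2^(k+1)·C(n,k+1) k-faces. Here 2^20·C(31,20) = 1048576·84672315 = 88785357373440.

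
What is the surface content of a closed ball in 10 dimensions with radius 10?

S = n·V_n(r)/r = 10·V_10(10)/10 (volume-to-surface relation), giving 250000000·π^5/3 ≈ 2.55016e+10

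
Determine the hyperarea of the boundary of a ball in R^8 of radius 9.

S = n·V_n(r)/r = 8·V_8(9)/9 (volume-to-surface relation), giving 1594323·π^4 ≈ 1.55302e+08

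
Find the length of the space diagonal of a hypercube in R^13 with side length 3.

The space diagonal of an n-cube of side s is s√n. Here 3·√13 ≈ 10.8167.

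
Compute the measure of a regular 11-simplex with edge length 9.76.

V_11 = √(12) · 9.76^11 / (11! · 2^(11/2)) ≈ 146.797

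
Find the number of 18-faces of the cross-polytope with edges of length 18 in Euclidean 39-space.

Number of 18-faces = 2^(18+1) · C(39,18+1) = 524288 · 68923264410 = 36135640450990080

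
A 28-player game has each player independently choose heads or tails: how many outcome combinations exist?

Number of vertices = 2^28 = 268435456.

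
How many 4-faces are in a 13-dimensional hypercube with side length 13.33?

Number of 4-faces = C(13,4) · 2^(13-4) = 715 · 512 = 366080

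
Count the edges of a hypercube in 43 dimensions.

Number of 1-faces = C(43,1)·2^(43-1) = 43·4398046511104 = 189115999977472.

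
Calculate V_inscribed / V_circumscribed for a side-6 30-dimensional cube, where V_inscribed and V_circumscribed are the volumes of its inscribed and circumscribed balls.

V_in / V_out = (r_in/r_out)^30 = (1/√30)^30 = 30^(-30/2) ≈ 6.96917e-23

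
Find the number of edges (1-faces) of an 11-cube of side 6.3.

Choose 1 of 11 axes to span the face (C(11,1) = 11 ways), then fix each of the remaining 10 coordinates at one of its two extreme values (2^10 = 1024 ways): 11·1024 = 11264.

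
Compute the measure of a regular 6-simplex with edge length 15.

V = (15^6 / 6!) · √((6+1) / 2^6) ≈ 5232.08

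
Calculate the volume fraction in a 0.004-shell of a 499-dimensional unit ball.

Shell fraction = 1 - (1-0.004)^499 ≈ 0.864665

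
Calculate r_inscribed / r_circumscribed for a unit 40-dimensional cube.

r_in = 1/2 (half the side); r_out = 1√40/2 (half the diagonal). Ratio = 1/√40 ≈ 0.158114.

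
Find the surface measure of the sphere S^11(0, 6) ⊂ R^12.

The surface area of an n-ball is 2π^(n/2) r^(n-1) / Γ(n/2). For n=12, r=6: 30233088·π^6/5 ≈ 5.81315e+09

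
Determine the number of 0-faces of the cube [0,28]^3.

Number of 0-faces = C(3,0) · 2^(3-0) = 1 · 8 = 8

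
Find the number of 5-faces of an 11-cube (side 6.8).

An n-cube has C(n,k)·2^(n-k) k-faces. Here C(11,5)·2^6 = 462·64 = 29568.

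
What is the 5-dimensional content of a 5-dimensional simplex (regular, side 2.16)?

Volume = 2.16^5 · √(6/2^5) / 5! ≈ 0.169663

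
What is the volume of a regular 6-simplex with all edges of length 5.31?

V_6 = √(7) · 5.31^6 / (6! · 2^(6/2)) ≈ 10.2966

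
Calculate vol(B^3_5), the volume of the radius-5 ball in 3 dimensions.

Volume = π^{3/2}·(5)^3/Γ(5/2) = 500·π/3 ≈ 523.599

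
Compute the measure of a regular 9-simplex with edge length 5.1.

V_9 = √(10) · 5.1^9 / (9! · 2^(9/2)) ≈ 0.898946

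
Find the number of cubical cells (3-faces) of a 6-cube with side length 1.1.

Number of 3-faces = C(6,3) · 2^(6-3) = 20 · 8 = 160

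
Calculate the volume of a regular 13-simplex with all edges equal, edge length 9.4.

V = (9.4^13 / 13!) · √((13+1) / 2^13) ≈ 29.6996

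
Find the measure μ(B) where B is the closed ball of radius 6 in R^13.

V = 61917364224·π^6/5005 ≈ 1.18934e+10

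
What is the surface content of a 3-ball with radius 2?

|∂B_3(2)| = 4πr² = 4π·(2)² ≈ 50.2655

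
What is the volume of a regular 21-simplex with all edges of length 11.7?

V_21 = √(22) · 11.7^21 / (21! · 2^(21/2)) ≈ 1.71378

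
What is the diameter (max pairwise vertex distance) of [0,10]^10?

||(10,10,...,10)|| = √(10)·10 ≈ 31.6228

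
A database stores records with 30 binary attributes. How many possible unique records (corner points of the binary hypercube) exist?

An n-cube has 2^n vertices; for n = 30 that is 2^30 = 1073741824.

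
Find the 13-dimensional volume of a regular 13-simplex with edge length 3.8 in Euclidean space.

V_13 = √(14) · 3.8^13 / (13! · 2^(13/2)) ≈ 0.000228705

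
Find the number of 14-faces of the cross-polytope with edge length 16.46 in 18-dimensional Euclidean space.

An n-cross-polytope has 2^(k+1)·C(n,k+1) k-faces. Here 2^15·C(18,15) = 32768·816 = 26738688.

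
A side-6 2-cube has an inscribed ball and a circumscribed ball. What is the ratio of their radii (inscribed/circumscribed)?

Ratio = (s/2)/(s√2/2) = 2^(-1/2) ≈ 0.707107.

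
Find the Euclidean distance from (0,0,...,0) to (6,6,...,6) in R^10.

||(6,6,...,6)|| = √(10)·6 ≈ 18.9737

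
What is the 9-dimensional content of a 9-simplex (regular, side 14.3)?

V_9 = √(10) · 14.3^9 / (9! · 2^(9/2)) ≈ 9630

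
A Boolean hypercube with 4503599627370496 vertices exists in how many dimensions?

The n-cube has 2^n vertices, and 4503599627370496 = 2^52, so n = 52.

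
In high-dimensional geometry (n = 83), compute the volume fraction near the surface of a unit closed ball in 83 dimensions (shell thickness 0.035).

1 - (1-0.035)^83 ≈ 0.948028 ≈ 94.80%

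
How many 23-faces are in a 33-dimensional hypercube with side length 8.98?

f_23(33-cube) = (33 choose 23) · 2^10 = 94782504960.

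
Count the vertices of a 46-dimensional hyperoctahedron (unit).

The vertices are ±e_1, ..., ±e_46, so there are 2·46 = 92.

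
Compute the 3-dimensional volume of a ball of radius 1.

V = 4·π/3 ≈ 4.18879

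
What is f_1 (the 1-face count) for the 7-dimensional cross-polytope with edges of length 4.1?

Number of 1-faces = 2^(1+1) · C(7,1+1) = 4 · 21 = 84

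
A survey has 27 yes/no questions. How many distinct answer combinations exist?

An n-cube has 2^n vertices; for n = 27 that is 2^27 = 134217728.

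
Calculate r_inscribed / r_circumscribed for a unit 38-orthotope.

Ratio = (s/2)/(s√38/2) = 38^(-1/2) ≈ 0.162221.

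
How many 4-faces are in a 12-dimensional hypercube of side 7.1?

Number of 4-faces = C(12,4) · 2^(12-4) = 495 · 256 = 126720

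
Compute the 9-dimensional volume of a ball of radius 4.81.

Volume = π^{9/2}·(4.81)^9/Γ(11/2) ≈ 4.54594e+06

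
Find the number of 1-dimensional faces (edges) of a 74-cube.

Each of the 2^74 = 18889465931478580854784 vertices has degree 74; total edges = 74·2^74/2 = 698910239464707491627008.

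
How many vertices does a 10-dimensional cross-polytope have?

An n-cross-polytope has 2n vertices; here n = 10, giving 20.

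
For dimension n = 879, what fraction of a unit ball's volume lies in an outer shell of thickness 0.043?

1 - (1-0.043)^879 ≈ 1 - 1.666e-17 ≈ 100.000000%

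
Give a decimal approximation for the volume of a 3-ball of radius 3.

V_3(3) = π^(3/2) · (3)^3 / Γ(3/2 + 1) = 36·π ≈ 113.097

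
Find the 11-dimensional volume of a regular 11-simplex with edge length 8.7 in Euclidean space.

Volume = 8.7^11 · √(12/2^11) / 11! ≈ 41.4459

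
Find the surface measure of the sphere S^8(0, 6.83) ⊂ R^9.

The surface area of an n-ball is 2π^(n/2) r^(n-1) / Γ(n/2). For n=9, r=6.83: 1.40581e+08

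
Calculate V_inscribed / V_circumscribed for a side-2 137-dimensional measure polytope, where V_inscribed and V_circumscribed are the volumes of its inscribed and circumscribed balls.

V_in / V_out = (r_in/r_out)^137 = (1/√137)^137 = 137^(-137/2) ≈ 4.31163e-147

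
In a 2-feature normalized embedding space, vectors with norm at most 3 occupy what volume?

V_2(3) = π^(2/2) · (3)^2 / Γ(2/2 + 1) = 9·π ≈ 28.2743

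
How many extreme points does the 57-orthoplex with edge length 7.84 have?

Number of vertices = 2n = 114.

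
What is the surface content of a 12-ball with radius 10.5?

S_12(10.5) = 2·π^(12/2)·(10.5)^11 / Γ(12/2) = 116759166847407·π^6/40960 ≈ 2.7405e+12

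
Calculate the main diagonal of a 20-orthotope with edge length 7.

d = √(7² + 7² + ... + 7²) [20 terms] = √(20·7²) = 7√20 ≈ 31.305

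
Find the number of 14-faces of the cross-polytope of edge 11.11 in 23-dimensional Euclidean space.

f_14(23-orthoplex) = 2^15 · (23 choose 15) = 16066609152.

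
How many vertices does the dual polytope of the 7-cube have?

The 7-dimensional cross-polytope has 2n = 2·7 = 14 vertices.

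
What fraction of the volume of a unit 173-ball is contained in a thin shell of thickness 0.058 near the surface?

Shell fraction = 1 - (1-0.058)^173 ≈ 0.999968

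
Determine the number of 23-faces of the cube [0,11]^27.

Choose 23 of 27 axes to span the face (C(27,23) = 17550 ways), then fix each of the remaining 4 coordinates at one of its two extreme values (2^4 = 16 ways): 17550·16 = 280800.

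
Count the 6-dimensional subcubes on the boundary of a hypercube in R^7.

Number of 6-faces = C(7,6) · 2^(7-6) = 7 · 2 = 14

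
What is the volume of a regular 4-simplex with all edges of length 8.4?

Volume = 8.4^4 · √(5/2^4) / 4! ≈ 115.966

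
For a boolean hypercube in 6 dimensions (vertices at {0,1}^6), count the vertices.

The 6-cube has 2^6 = 64 vertices.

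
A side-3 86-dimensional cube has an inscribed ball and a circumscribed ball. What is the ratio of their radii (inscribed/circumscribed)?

For an n-cube of any side s, the inradius is s/2 and the circumradius is s√n/2, so the ratio is 1/√86 ≈ 0.107833.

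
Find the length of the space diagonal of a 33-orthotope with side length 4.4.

||(4.4,4.4,...,4.4)|| = √(33)·4.4 ≈ 25.2761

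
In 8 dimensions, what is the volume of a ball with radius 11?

The n-ball volume is π^(n/2)·r^n/Γ(n/2+1). With n=8, r=11: V = 214358881·π^4/24 ≈ 8.70021e+08.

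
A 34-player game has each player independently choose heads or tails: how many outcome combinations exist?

Each vertex is a binary string of length 34, so there are 2^34 = 17179869184.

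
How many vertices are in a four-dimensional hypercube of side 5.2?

Choose 0 of 4 axes to span the face (C(4,0) = 1 way), then fix each of the remaining 4 coordinates at one of its two extreme values (2^4 = 16 ways): 1·16 = 16.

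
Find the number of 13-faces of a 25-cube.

Choose 13 of 25 axes to span the face (C(25,13) = 5200300 ways), then fix each of the remaining 12 coordinates at one of its two extreme values (2^12 = 4096 ways): 5200300·4096 = 21300428800.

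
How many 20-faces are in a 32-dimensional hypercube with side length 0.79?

Number of 20-faces = C(32,20) · 2^(32-20) = 225792840 · 4096 = 924847472640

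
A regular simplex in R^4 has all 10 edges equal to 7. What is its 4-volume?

For a regular n-simplex with edge a, V = (a^n / n!)·√((n+1)/2^n). With a=7, n=4: V ≈ 55.925.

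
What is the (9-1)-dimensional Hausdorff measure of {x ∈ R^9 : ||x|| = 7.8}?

The surface area of an n-ball is 2π^(n/2) r^(n-1) / Γ(n/2). For n=9, r=7.8: 4.0674e+08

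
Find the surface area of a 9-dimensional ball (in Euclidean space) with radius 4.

S_9(4) = 2·π^(9/2)·(4)^8 / Γ(9/2) = 2097152·π^4/105 ≈ 1.94554e+06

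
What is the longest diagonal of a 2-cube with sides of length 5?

d = √(5² + 5² + ... + 5²) [2 terms] = √(2·5²) = 5√2 ≈ 7.07107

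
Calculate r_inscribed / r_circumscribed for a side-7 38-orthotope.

Ratio = (s/2)/(s√38/2) = 38^(-1/2) ≈ 0.162221.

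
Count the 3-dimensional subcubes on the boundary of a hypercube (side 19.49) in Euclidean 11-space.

f_3(11-cube) = (11 choose 3) · 2^8 = 42240.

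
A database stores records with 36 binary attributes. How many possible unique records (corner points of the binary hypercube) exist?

An n-cube has 2^n vertices; for n = 36 that is 2^36 = 68719476736.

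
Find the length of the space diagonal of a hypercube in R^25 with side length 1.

The space diagonal of an n-cube of side s is s√n. Here 1·√25 = 5.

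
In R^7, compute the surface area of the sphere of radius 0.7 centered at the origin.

|∂B_7(0.7)| ≈ 3.89105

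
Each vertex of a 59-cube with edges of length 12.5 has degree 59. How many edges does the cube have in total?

An n-cube has n·2^(n-1) edges. With n = 59: 59·288230376151711744 = 17005592192950992896.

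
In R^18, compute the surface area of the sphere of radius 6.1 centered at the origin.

S = n·V_n(r)/r = 18·V_18(6.1)/6.1 (volume-to-surface relation), giving 3.31486e+13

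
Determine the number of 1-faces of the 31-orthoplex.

An n-cross-polytope has 2^(k+1)·C(n,k+1) k-faces. Here 2^2·C(31,2) = 4·465 = 1860.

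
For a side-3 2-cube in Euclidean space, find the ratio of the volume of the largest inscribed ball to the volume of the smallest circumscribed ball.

V_in / V_out = (r_in/r_out)^2 = (1/√2)^2 = 2^(-2/2) ≈ 0.5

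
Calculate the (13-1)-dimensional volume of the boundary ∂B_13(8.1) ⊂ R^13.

S = n·V_n(r)/r = 13·V_13(8.1)/8.1 (volume-to-surface relation), giving 9.44289e+11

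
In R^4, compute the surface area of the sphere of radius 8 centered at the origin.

|∂B_4(8)| = 1024·π^2 ≈ 10106.5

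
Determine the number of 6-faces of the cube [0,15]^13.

f_6(13-cube) = (13 choose 6) · 2^7 = 219648.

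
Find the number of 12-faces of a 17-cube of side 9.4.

An n-cube has C(n,k)·2^(n-k) k-faces. Here C(17,12)·2^5 = 6188·32 = 198016.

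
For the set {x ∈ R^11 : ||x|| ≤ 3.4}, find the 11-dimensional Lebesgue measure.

The n-ball volume is π^(n/2)·r^n/Γ(n/2+1). With n=11, r=3.4: V ≈ 1.32243e+06.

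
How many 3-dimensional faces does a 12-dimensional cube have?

Number of 3-faces = C(12,3) · 2^(12-3) = 220 · 512 = 112640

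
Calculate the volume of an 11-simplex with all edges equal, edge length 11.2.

V_11 = √(12) · 11.2^11 / (11! · 2^(11/2)) ≈ 667.065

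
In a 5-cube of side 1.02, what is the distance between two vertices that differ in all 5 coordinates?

Diagonal = √5 · 1.02 ≈ 2.28079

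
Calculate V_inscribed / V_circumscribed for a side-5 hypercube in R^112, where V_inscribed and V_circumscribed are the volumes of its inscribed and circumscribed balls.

V_in/V_out = n^(-n/2) = 112^(-112/2) ≈ 1.75304e-115.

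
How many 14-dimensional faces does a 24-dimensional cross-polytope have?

Each 14-face is the convex hull of 15 vertices, one chosen as ±e_i from each of 15 distinct axes: 2^15·C(24,15) = 42844291072.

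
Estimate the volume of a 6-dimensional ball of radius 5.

The n-ball volume is π^(n/2)·r^n/Γ(n/2+1). With n=6, r=5: V = 15625·π^3/6 ≈ 80745.5.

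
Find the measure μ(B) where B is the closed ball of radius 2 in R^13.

Volume = π^{13/2}·(2)^13/Γ(15/2) = 1048576·π^6/135135 ≈ 7459.87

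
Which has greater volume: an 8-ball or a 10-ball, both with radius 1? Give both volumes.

V_8(1) ≈ 4.05871. V_10(1) ≈ 2.55016. The 8-ball is larger.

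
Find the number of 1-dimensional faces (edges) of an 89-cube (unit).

Each of the 2^89 = 618970019642690137449562112 vertices has degree 89; total edges = 89·2^89/2 = 27544165874099711116505513984.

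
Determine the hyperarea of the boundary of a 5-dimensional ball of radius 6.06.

S = n·V_n(r)/r = 5·V_5(6.06)/6.06 (volume-to-surface relation), giving 35494.3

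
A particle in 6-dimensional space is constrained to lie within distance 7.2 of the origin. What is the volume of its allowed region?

Volume = π^{6/2}·(7.2)^6/Γ(4) ≈ 719935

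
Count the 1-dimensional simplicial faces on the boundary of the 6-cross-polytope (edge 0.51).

f_1(6-orthoplex) = 2^2 · (6 choose 2) = 60.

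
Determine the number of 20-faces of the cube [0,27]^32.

Choose 20 of 32 axes to span the face (C(32,20) = 225792840 ways), then fix each of the remaining 12 coordinates at one of its two extreme values (2^12 = 4096 ways): 225792840·4096 = 924847472640.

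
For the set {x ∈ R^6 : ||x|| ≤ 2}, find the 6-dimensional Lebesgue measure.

V = 32·π^3/3 ≈ 330.734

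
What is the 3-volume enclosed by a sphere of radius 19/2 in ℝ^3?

V = 6859·π/6 ≈ 3591.36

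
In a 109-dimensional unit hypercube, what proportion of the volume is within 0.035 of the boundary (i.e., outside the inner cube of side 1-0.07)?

The inner cube has side 1-2·0.035 = 0.93 and volume (0.93)^109 ≈ 0.000367, so the shell holds 0.999633 of the volume.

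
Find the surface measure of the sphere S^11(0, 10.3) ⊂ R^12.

|∂B_12(10.3)| ≈ 2.21798e+12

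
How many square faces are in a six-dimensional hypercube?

An n-cube has C(n,k)·2^(n-k) k-faces. Here C(6,2)·2^4 = 15·16 = 240.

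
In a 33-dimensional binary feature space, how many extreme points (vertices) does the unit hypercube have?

Each vertex is a binary string of length 33, so there are 2^33 = 8589934592.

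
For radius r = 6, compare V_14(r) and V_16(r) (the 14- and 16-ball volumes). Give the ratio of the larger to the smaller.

V_14(6) ≈ 4.69609e+10, V_16(6) ≈ 6.63894e+11. The 16-ball is larger by a factor of 14.14.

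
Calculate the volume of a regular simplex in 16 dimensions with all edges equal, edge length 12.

For a regular n-simplex with edge a, V = (a^n / n!)·√((n+1)/2^n). With a=12, n=16: V ≈ 142.32.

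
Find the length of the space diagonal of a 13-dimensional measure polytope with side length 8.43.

d = √(8.43² + 8.43² + ... + 8.43²) [13 terms] = √(13·8.43²) = 8.43√13 ≈ 30.3948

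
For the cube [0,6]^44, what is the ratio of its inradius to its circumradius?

r_in = 6/2 (half the side); r_out = 6√44/2 (half the diagonal). Ratio = 1/√44 ≈ 0.150756.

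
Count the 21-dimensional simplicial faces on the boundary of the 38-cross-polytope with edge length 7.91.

f_21(38-orthoplex) = 2^22 · (38 choose 22) = 93281213711646720.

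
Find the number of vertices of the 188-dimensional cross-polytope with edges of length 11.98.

An n-cross-polytope has 2n vertices; here n = 188, giving 376.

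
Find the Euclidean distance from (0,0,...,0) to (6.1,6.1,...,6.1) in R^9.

d = √(6.1² + 6.1² + ... + 6.1²) [9 terms] = √(9·6.1²) = 6.1√9 = 18.3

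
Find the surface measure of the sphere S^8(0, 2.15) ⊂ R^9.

S_9(2.15) = 2·π^(9/2)·(2.15)^8 / Γ(9/2) ≈ 13554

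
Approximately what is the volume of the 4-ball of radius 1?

V_4(1) = π^(4/2) · (1)^4 / Γ(4/2 + 1) = π^2/2 ≈ 4.9348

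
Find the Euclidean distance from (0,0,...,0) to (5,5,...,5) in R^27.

d = √(5² + 5² + ... + 5²) [27 terms] = √(27·5²) = 5√27 ≈ 25.9808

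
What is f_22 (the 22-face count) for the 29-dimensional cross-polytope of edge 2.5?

Each 22-face is the convex hull of 23 vertices, one chosen as ±e_i from each of 23 distinct axes: 2^23·C(29,23) = 3984756572160.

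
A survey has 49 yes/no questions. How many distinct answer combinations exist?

The 49-cube has 2^49 = 562949953421312 vertices.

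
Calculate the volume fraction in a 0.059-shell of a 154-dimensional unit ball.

V(inner)/V(outer) = ((1-0.059)/1)^154 ≈ 8.566e-05, so the shell fraction is 0.999914.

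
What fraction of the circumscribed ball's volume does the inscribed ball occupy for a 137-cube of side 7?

V_in / V_out = (r_in/r_out)^137 = (1/√137)^137 = 137^(-137/2) ≈ 4.31163e-147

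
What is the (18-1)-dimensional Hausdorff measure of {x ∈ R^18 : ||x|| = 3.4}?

|∂B_18(3.4)| ≈ 1.60325e+09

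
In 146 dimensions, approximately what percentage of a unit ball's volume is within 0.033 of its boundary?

1 - (1-0.033)^146 ≈ 0.992548 ≈ 99.25%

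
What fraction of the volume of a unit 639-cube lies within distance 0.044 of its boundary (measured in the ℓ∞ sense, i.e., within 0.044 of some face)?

The inner cube has side 1-2·0.044 = 0.912 and volume (0.912)^639 ≈ 2.733e-26, so the shell holds 1 - 2.733e-26 of the volume.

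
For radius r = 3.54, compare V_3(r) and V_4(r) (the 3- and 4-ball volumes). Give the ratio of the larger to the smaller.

V_3(3.54) ≈ 185.823, V_4(3.54) ≈ 774.966. The 4-ball is larger by a factor of 4.17.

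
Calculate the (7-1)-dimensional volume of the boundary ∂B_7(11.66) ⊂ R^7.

S = n·V_n(r)/r = 7·V_7(11.66)/11.66 (volume-to-surface relation), giving 8.31131e+07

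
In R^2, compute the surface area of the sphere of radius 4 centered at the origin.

S = n·V_n(r)/r = 2·V_2(4)/4 (volume-to-surface relation), giving 2πr = 2π·4 ≈ 25.1327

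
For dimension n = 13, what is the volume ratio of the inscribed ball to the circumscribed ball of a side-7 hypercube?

Volume scales as r^n, and r_in/r_out = 1/√13, giving (1/√13)^13 ≈ 5.74603e-08.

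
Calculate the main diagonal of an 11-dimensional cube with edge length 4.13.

The space diagonal of an n-cube of side s is s√n. Here 4.13·√11 ≈ 13.6977.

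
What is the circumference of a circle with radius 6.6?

S_2(6.6) = 2·π^(2/2)·(6.6)^1 / Γ(2/2) = 2πr = 2π·6.6 ≈ 41.469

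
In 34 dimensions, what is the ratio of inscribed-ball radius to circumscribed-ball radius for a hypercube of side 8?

r_in / r_out = (8/2) / (8√34/2) = 1/√34 ≈ 0.171499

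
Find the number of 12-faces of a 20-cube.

Choose 12 of 20 axes to span the face (C(20,12) = 125970 ways), then fix each of the remaining 8 coordinates at one of its two extreme values (2^8 = 256 ways): 125970·256 = 32248320.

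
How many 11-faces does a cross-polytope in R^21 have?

Number of 11-faces = 2^(11+1) · C(21,11+1) = 4096 · 293930 = 1203937280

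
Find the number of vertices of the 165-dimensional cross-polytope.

Number of vertices = 2n = 330.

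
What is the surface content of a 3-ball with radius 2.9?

The surface area of an n-ball is 2π^(n/2) r^(n-1) / Γ(n/2). For n=3, r=2.9: 4πr² = 4π·(2.9)² ≈ 105.683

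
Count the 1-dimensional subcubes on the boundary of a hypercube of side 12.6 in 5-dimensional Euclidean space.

Choose 1 of 5 axes to span the face (C(5,1) = 5 ways), then fix each of the remaining 4 coordinates at one of its two extreme values (2^4 = 16 ways): 5·16 = 80.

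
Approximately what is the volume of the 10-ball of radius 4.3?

The n-ball volume is π^(n/2)·r^n/Γ(n/2+1). With n=10, r=4.3: V ≈ 5.51128e+06.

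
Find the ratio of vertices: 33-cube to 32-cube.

The 33-cube has 2^33 = 8589934592 vertices. The 32-cube has 2^32 = 4294967296 vertices. Ratio: 8589934592/4294967296 = 2.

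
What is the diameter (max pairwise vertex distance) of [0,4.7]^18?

||(4.7,4.7,...,4.7)|| = √(18)·4.7 ≈ 19.9404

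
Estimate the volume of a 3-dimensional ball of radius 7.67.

Volume = π^{3/2}·(7.67)^3/Γ(5/2) ≈ 1890.06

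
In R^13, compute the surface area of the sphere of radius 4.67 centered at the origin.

S_13(4.67) = 2·π^(13/2)·(4.67)^12 / Γ(13/2) ≈ 1.27376e+09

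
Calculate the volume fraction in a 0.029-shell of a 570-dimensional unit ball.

1 - (1-0.029)^570 ≈ 0.9999999481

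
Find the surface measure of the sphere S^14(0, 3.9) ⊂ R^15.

S_15(3.9) = 2·π^(15/2)·(3.9)^14 / Γ(15/2) ≈ 1.07752e+09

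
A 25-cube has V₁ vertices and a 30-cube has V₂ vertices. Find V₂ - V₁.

V₁ = 2^25 = 33554432. V₂ = 2^30 = 1073741824. V₂ - V₁ = 1040187392.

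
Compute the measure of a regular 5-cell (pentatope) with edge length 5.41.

V_4 = √(5) · 5.41^4 / (4! · 2^(4/2)) ≈ 19.9528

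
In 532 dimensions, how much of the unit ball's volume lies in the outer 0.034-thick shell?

Shell fraction = 1 - (1-0.034)^532 ≈ 0.9999999898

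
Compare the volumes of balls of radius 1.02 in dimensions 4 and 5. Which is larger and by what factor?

V_4(1.02) ≈ 5.34159, V_5(1.02) ≈ 5.81165. The 5-ball is larger by a factor of 1.088.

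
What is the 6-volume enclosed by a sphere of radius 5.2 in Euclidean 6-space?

Volume = π^{6/2}·(5.2)^6/Γ(4) ≈ 102169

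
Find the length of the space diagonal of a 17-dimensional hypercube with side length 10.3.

d = √(10.3² + 10.3² + ... + 10.3²) [17 terms] = √(17·10.3²) = 10.3√17 ≈ 42.468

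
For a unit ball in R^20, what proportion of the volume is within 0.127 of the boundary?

1 - (1-0.127)^20 ≈ 0.933887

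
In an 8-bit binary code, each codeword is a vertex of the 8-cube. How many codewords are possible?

Number of vertices = 2^8 = 256.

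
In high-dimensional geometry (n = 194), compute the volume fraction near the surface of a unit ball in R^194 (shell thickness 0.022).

1 - (1-0.022)^194 ≈ 0.986642 ≈ 98.66%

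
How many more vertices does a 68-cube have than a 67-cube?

The 68-cube has 2^68 = 295147905179352825856 vertices. The 67-cube has 2^67 = 147573952589676412928 vertices. Difference: 295147905179352825856 - 147573952589676412928 = 147573952589676412928.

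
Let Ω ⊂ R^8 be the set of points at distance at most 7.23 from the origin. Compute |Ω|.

Volume = π^{8/2}·(7.23)^8/Γ(5) ≈ 3.03036e+07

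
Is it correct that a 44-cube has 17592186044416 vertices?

True. The 44-cube has 2^44 = 17592186044416 vertices.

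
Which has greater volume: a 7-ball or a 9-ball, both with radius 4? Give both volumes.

V_7(4) ≈ 77410.6. V_9(4) ≈ 864684. The 9-ball is larger.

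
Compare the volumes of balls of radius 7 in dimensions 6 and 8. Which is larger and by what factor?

V_6(7) ≈ 607976, V_8(7) ≈ 2.33977e+07. The 8-ball is larger by a factor of 38.48.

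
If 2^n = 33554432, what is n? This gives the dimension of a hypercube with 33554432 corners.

2^n = 33554432 ⇒ n = log_2(33554432) = 25.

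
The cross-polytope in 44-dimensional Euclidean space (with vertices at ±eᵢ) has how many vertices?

The vertices are ±e_1, ..., ±e_44, so there are 2·44 = 88.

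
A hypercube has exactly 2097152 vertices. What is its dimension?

The n-cube has 2^n vertices, and 2097152 = 2^21, so n = 21.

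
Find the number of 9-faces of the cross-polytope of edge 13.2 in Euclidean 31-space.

Each 9-face is the convex hull of 10 vertices, one chosen as ±e_i from each of 10 distinct axes: 2^10·C(31,10) = 45416616960.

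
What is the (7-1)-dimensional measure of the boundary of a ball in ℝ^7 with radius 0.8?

|∂B_7(0.8)| ≈ 8.66998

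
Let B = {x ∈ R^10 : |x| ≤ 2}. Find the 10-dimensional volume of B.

V_10(2) = π^(10/2) · (2)^10 / Γ(10/2 + 1) = 128·π^5/15 ≈ 2611.37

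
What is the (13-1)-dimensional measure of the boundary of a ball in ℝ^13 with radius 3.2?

S_13(3.2) = 2·π^(13/2)·(3.2)^12 / Γ(13/2) ≈ 1.36485e+07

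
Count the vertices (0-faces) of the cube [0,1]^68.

Each vertex is a binary string of length 68, so there are 2^68 = 295147905179352825856.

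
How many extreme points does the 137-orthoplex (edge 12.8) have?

The vertices are ±e_1, ..., ±e_137, so there are 2·137 = 274.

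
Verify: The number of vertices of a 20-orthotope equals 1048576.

True. The 20-cube has 2^20 = 1048576 vertices.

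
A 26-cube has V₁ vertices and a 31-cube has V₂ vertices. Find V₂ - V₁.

V₁ = 2^26 = 67108864. V₂ = 2^31 = 2147483648. V₂ - V₁ = 2080374784.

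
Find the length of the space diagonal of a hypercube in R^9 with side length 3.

||(3,3,...,3)|| = √(9)·3 = 9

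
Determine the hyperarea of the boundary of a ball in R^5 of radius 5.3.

S_5(5.3) = 2·π^(5/2)·(5.3)^4 / Γ(5/2) ≈ 20766.9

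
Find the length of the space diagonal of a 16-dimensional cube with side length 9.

Diagonal = √16 · 9 = 36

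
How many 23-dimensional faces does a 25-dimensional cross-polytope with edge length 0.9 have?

f_23(25-orthoplex) = 2^24 · (25 choose 24) = 419430400.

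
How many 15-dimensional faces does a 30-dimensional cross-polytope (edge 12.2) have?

Number of 15-faces = 2^(15+1) · C(30,15+1) = 65536 · 145422675 = 9530420428800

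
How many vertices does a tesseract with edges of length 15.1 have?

Each vertex is a binary string of length 4, so there are 2^4 = 16.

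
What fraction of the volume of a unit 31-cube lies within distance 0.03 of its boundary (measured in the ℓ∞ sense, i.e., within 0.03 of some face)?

The inner cube has side 1-2·0.03 = 0.94 and volume (0.94)^31 ≈ 0.1469, so the shell holds 0.85312 of the volume.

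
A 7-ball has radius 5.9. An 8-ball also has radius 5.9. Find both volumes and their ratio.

V_7(5.9) ≈ 1.17583e+06. V_8(5.9) ≈ 5.95942e+06. Ratio V_7/V_8 ≈ 0.1973.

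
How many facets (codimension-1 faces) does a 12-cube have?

f_11(12-cube) = (12 choose 11) · 2^1 = 24.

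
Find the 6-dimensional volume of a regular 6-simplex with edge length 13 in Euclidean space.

V = (13^6 / 6!) · √((6+1) / 2^6) ≈ 2217.11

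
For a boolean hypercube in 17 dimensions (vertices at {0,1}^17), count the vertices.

Number of vertices = 2^17 = 131072.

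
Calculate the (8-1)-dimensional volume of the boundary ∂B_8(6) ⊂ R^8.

S_8(6) = 2·π^(8/2)·(6)^7 / Γ(8/2) = 93312·π^4 ≈ 9.08944e+06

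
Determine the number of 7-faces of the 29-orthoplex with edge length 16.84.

f_7(29-orthoplex) = 2^8 · (29 choose 8) = 1098789120.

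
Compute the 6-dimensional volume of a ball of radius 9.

V_6(9) = π^(6/2) · (9)^6 / Γ(6/2 + 1) = 177147·π^3/2 ≈ 2.74633e+06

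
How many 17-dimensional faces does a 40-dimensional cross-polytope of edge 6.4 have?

f_17(40-orthoplex) = 2^18 · (40 choose 18) = 29721955349299200.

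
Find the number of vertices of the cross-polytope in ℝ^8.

f_0(8-orthoplex) = 2^1 · (8 choose 1) = 16.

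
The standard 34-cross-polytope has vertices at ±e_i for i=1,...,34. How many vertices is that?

Number of vertices = 2n = 68.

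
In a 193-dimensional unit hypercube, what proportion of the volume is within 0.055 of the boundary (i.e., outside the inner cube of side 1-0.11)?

The inner cube has side 1-2·0.055 = 0.89 and volume (0.89)^193 ≈ 1.707e-10, so the shell holds 1 - 1.707e-10 of the volume.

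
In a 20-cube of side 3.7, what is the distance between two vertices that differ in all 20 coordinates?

||(3.7,3.7,...,3.7)|| = √(20)·3.7 ≈ 16.5469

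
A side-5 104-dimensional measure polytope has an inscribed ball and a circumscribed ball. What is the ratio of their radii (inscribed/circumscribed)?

r_in = 5/2 (half the side); r_out = 5√104/2 (half the diagonal). Ratio = 1/√104 ≈ 0.0980581.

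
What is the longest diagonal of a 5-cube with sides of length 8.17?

The space diagonal of an n-cube of side s is s√n. Here 8.17·√5 ≈ 18.2687.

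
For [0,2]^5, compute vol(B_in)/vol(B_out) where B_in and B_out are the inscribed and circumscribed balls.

V_in/V_out = n^(-n/2) = 5^(-5/2) ≈ 0.0178885.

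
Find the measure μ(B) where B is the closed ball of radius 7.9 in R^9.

The n-ball volume is π^(n/2)·r^n/Γ(n/2+1). With n=9, r=7.9: V ≈ 3.95332e+08.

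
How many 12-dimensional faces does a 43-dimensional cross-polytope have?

An n-cross-polytope has 2^(k+1)·C(n,k+1) k-faces. Here 2^13·C(43,13) = 8192·36576848168 = 299637540192256.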